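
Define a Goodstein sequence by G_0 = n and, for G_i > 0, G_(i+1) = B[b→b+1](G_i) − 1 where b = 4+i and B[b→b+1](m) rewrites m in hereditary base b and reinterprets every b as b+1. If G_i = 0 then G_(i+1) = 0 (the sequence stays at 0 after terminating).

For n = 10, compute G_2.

12

G_0 = 10. HB_4(10) = 2·4 + 2. Bump = 12. G_1 = 11.
G_1 = 11. HB_5(11) = 2·5 + 1. Bump = 13. G_2 = 12.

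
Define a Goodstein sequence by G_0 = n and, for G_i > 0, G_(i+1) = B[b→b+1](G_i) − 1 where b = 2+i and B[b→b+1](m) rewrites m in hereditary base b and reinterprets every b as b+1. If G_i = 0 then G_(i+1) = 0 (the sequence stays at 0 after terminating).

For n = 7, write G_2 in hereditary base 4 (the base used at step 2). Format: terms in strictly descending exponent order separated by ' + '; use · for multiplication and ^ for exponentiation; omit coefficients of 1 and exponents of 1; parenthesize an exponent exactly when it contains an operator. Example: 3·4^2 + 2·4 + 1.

(0) 7|_2 = 2^2 + 2 + 1 ↦ 3^3 + 3 + 1|_3 = 31 ⇒ 30
(1) 30|_3 = 3^3 + 3 ↦ 4^4 + 4|_4 = 260 ⇒ 259
(2) 259|_4 = 4^4 + 3 ↦ 5^5 + 3|_5 = 3128 ⇒ 3127

4^4 + 3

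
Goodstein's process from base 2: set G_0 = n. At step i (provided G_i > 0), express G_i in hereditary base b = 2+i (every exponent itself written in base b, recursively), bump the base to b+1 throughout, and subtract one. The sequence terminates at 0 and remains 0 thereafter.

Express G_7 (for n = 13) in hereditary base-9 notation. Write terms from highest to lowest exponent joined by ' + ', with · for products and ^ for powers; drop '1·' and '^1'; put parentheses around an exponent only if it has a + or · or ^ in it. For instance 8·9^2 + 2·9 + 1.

9^(9 + 1) + 3·9^3 + 3·9^2 + 2·9 + 6

[0] 13 ≡ 2^(2 + 1) + 2^2 + 1 (base 2). Lift 3: 109. −1: 108.
[1] 108 ≡ 3^(3 + 1) + 3^3 (base 3). Lift 4: 1280. −1: 1279.
[2] 1279 ≡ 4^(4 + 1) + 3·4^3 + 3·4^2 + 3·4 + 3 (base 4). Lift 5: 16093. −1: 16092.
[3] 16092 ≡ 5^(5 + 1) + 3·5^3 + 3·5^2 + 3·5 + 2 (base 5). Lift 6: 280712. −1: 280711.
[4] 280711 ≡ 6^(6 + 1) + 3·6^3 + 3·6^2 + 3·6 + 1 (base 6). Lift 7: 5765999. −1: 5765998.
[5] 5765998 ≡ 7^(7 + 1) + 3·7^3 + 3·7^2 + 3·7 (base 7). Lift 8: 134219480. −1: 134219479.
[6] 134219479 ≡ 8^(8 + 1) + 3·8^3 + 3·8^2 + 2·8 + 7 (base 8). Lift 9: 3486786856. −1: 3486786855.
[7] 3486786855 ≡ 9^(9 + 1) + 3·9^3 + 3·9^2 + 2·9 + 6 (base 9). Lift 10: 100000003326. −1: 100000003325.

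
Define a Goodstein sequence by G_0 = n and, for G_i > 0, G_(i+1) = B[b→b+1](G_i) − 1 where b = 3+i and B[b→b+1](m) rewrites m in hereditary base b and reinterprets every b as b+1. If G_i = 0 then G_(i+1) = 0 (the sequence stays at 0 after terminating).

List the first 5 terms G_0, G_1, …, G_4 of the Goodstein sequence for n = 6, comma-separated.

6, 7, 7, 7, 7

base 3: 6 = 2·3; at 4: 2·4 = 8; next = 7
base 4: 7 = 4 + 3; at 5: 5 + 3 = 8; next = 7
base 5: 7 = 5 + 2; at 6: 6 + 2 = 8; next = 7
base 6: 7 = 6 + 1; at 7: 7 + 1 = 8; next = 7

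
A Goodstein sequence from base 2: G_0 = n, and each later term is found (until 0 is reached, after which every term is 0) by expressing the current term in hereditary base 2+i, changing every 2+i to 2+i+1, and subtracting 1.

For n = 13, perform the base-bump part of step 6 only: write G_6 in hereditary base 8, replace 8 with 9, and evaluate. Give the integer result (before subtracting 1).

3486786856

base 2: 13 = 2^(2 + 1) + 2^2 + 1; at 3: 3^(3 + 1) + 3^3 + 1 = 109; next = 108
base 3: 108 = 3^(3 + 1) + 3^3; at 4: 4^(4 + 1) + 4^4 = 1280; next = 1279
base 4: 1279 = 4^(4 + 1) + 3·4^3 + 3·4^2 + 3·4 + 3; at 5: 5^(5 + 1) + 3·5^3 + 3·5^2 + 3·5 + 3 = 16093; next = 16092
base 5: 16092 = 5^(5 + 1) + 3·5^3 + 3·5^2 + 3·5 + 2; at 6: 6^(6 + 1) + 3·6^3 + 3·6^2 + 3·6 + 2 = 280712; next = 280711
base 6: 280711 = 6^(6 + 1) + 3·6^3 + 3·6^2 + 3·6 + 1; at 7: 7^(7 + 1) + 3·7^3 + 3·7^2 + 3·7 + 1 = 5765999; next = 5765998
base 7: 5765998 = 7^(7 + 1) + 3·7^3 + 3·7^2 + 3·7; at 8: 8^(8 + 1) + 3·8^3 + 3·8^2 + 3·8 = 134219480; next = 134219479
base 8: 134219479 = 8^(8 + 1) + 3·8^3 + 3·8^2 + 2·8 + 7; at 9: 9^(9 + 1) + 3·9^3 + 3·9^2 + 2·9 + 7 = 3486786856; next = 3486786855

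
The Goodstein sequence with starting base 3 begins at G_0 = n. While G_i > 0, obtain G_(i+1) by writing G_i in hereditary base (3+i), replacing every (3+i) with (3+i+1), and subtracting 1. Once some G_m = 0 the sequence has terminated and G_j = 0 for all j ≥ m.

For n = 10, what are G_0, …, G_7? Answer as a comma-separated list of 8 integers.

10, 16, 24, 27, 30, 33, 36, 39

step 0: 10 = 3^2 + 1; sub 4 for 3: 4^2 + 1; = 17; G_1 = 17−1 = 16
step 1: 16 = 4^2; sub 5 for 4: 5^2; = 25; G_2 = 25−1 = 24
step 2: 24 = 4·5 + 4; sub 6 for 5: 4·6 + 4; = 28; G_3 = 28−1 = 27
step 3: 27 = 4·6 + 3; sub 7 for 6: 4·7 + 3; = 31; G_4 = 31−1 = 30
step 4: 30 = 4·7 + 2; sub 8 for 7: 4·8 + 2; = 34; G_5 = 34−1 = 33
step 5: 33 = 4·8 + 1; sub 9 for 8: 4·9 + 1; = 37; G_6 = 37−1 = 36
step 6: 36 = 4·9; sub 10 for 9: 4·10; = 40; G_7 = 40−1 = 39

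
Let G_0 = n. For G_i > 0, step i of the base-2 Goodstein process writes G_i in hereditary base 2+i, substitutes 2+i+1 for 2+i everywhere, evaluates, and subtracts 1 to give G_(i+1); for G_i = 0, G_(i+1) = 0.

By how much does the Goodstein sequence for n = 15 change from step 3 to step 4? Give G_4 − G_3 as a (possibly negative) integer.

i=0: 15 = 2^(2 + 1) + 2^2 + 2 + 1 (b=2); 2→3: 3^(3 + 1) + 3^3 + 3 + 1 = 112; 112−1 = 111
i=1: 111 = 3^(3 + 1) + 3^3 + 3 (b=3); 3→4: 4^(4 + 1) + 4^4 + 4 = 1284; 1284−1 = 1283
i=2: 1283 = 4^(4 + 1) + 4^4 + 3 (b=4); 4→5: 5^(5 + 1) + 5^5 + 3 = 18753; 18753−1 = 18752
i=3: 18752 = 5^(5 + 1) + 5^5 + 2 (b=5); 5→6: 6^(6 + 1) + 6^6 + 2 = 326594; 326594−1 = 326593

307841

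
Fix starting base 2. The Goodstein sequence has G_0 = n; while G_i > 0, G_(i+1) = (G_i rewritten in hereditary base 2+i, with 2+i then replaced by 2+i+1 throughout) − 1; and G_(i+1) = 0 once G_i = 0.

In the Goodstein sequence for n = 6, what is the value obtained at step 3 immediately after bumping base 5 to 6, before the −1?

G_0=6  [base 2] 2^2 + 2  →[2↦3]→  3^3 + 3 = 30  −1 ⇒ G_1=29
G_1=29  [base 3] 3^3 + 2  →[3↦4]→  4^4 + 2 = 258  −1 ⇒ G_2=257
G_2=257  [base 4] 4^4 + 1  →[4↦5]→  5^5 + 1 = 3126  −1 ⇒ G_3=3125
G_3=3125  [base 5] 5^5  →[5↦6]→  6^6 = 46656  −1 ⇒ G_4=46655

46656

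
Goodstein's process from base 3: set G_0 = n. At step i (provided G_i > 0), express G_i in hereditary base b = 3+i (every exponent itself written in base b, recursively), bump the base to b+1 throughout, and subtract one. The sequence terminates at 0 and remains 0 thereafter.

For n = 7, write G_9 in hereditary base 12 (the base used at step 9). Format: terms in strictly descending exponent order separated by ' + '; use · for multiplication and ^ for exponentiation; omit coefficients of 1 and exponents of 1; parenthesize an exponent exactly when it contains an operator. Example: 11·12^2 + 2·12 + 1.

7

base 3: 7 = 2·3 + 1; at 4: 2·4 + 1 = 9; next = 8
base 4: 8 = 2·4; at 5: 2·5 = 10; next = 9
base 5: 9 = 5 + 4; at 6: 6 + 4 = 10; next = 9
base 6: 9 = 6 + 3; at 7: 7 + 3 = 10; next = 9
base 7: 9 = 7 + 2; at 8: 8 + 2 = 10; next = 9
base 8: 9 = 8 + 1; at 9: 9 + 1 = 10; next = 9
base 9: 9 = 9; at 10: 10 = 10; next = 9
base 10: 9 = 9; at 11: 9 = 9; next = 8
base 11: 8 = 8; at 12: 8 = 8; next = 7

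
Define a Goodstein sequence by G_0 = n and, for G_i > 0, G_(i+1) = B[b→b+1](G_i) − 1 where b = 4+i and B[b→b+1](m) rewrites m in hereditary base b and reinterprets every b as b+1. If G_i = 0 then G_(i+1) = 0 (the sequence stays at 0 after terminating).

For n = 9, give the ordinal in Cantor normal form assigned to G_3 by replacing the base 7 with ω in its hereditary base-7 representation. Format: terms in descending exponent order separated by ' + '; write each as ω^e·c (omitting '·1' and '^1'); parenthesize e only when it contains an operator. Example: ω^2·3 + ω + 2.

[0] 9 ≡ 2·4 + 1 (base 4). Lift 5: 11. −1: 10.
[1] 10 ≡ 2·5 (base 5). Lift 6: 12. −1: 11.
[2] 11 ≡ 6 + 5 (base 6). Lift 7: 12. −1: 11.
[3] 11 ≡ 7 + 4 (base 7). Lift 8: 12. −1: 11.

ω + 4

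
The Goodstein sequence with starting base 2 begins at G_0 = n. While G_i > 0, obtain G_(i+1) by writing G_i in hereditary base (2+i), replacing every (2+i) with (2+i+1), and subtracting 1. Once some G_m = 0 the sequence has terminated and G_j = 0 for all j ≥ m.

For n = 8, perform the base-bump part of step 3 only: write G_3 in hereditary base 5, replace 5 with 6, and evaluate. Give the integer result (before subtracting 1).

G_0=8  [base 2] 2^(2 + 1)  →[2↦3]→  3^(3 + 1) = 81  −1 ⇒ G_1=80
G_1=80  [base 3] 2·3^3 + 2·3^2 + 2·3 + 2  →[3↦4]→  2·4^4 + 2·4^2 + 2·4 + 2 = 554  −1 ⇒ G_2=553
G_2=553  [base 4] 2·4^4 + 2·4^2 + 2·4 + 1  →[4↦5]→  2·5^5 + 2·5^2 + 2·5 + 1 = 6311  −1 ⇒ G_3=6310
G_3=6310  [base 5] 2·5^5 + 2·5^2 + 2·5  →[5↦6]→  2·6^6 + 2·6^2 + 2·6 = 93396  −1 ⇒ G_4=93395

93396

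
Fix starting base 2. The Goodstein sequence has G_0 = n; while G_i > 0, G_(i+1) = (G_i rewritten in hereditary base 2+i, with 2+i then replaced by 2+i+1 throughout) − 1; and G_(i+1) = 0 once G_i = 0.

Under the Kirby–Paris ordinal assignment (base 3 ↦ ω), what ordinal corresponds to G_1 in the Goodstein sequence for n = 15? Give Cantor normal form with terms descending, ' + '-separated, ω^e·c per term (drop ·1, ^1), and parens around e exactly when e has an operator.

(0) 15|_2 = 2^(2 + 1) + 2^2 + 2 + 1 ↦ 3^(3 + 1) + 3^3 + 3 + 1|_3 = 112 ⇒ 111
(1) 111|_3 = 3^(3 + 1) + 3^3 + 3 ↦ 4^(4 + 1) + 4^4 + 4|_4 = 1284 ⇒ 1283

ω^(ω + 1) + ω^ω + ω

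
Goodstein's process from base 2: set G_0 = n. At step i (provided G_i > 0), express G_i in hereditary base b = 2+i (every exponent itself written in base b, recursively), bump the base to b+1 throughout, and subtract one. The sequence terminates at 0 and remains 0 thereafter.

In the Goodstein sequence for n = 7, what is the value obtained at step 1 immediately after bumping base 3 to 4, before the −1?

260

7 —HB2→ 2^2 + 2 + 1 —bump→ 3^3 + 3 + 1 = 31 —(−1)→ 30
30 —HB3→ 3^3 + 3 —bump→ 4^4 + 4 = 260 —(−1)→ 259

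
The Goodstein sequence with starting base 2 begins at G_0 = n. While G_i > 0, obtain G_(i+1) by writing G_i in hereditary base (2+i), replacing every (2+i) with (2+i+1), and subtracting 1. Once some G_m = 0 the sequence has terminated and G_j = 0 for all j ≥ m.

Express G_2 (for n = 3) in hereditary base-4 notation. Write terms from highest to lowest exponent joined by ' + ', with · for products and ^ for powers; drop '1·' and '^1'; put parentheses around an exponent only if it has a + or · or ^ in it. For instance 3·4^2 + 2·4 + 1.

3

G_0=3  [base 2] 2 + 1  →[2↦3]→  3 + 1 = 4  −1 ⇒ G_1=3
G_1=3  [base 3] 3  →[3↦4]→  4 = 4  −1 ⇒ G_2=3
G_2=3  [base 4] 3  →[4↦5]→  3 = 3  −1 ⇒ G_3=2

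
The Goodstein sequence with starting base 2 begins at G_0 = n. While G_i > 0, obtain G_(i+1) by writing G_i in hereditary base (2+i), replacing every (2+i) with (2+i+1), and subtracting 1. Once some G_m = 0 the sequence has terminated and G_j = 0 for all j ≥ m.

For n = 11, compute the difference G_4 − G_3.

base 2: 11 = 2^(2 + 1) + 2 + 1; at 3: 3^(3 + 1) + 3 + 1 = 85; next = 84
base 3: 84 = 3^(3 + 1) + 3; at 4: 4^(4 + 1) + 4 = 1028; next = 1027
base 4: 1027 = 4^(4 + 1) + 3; at 5: 5^(5 + 1) + 3 = 15628; next = 15627
base 5: 15627 = 5^(5 + 1) + 2; at 6: 6^(6 + 1) + 2 = 279938; next = 279937

264310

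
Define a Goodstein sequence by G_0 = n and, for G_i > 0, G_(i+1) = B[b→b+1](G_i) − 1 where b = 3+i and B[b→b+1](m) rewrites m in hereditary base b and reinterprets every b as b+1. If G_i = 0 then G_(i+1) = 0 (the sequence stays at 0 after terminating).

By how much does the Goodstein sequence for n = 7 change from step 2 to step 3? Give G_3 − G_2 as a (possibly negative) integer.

0

base 3: 7 = 2·3 + 1; at 4: 2·4 + 1 = 9; next = 8
base 4: 8 = 2·4; at 5: 2·5 = 10; next = 9
base 5: 9 = 5 + 4; at 6: 6 + 4 = 10; next = 9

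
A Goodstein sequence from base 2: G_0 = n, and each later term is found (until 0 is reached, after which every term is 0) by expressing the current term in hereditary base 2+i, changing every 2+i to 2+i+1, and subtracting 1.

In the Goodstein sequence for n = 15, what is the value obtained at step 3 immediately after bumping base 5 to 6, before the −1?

326594

i=0: 15 = 2^(2 + 1) + 2^2 + 2 + 1 (b=2); 2→3: 3^(3 + 1) + 3^3 + 3 + 1 = 112; 112−1 = 111
i=1: 111 = 3^(3 + 1) + 3^3 + 3 (b=3); 3→4: 4^(4 + 1) + 4^4 + 4 = 1284; 1284−1 = 1283
i=2: 1283 = 4^(4 + 1) + 4^4 + 3 (b=4); 4→5: 5^(5 + 1) + 5^5 + 3 = 18753; 18753−1 = 18752
i=3: 18752 = 5^(5 + 1) + 5^5 + 2 (b=5); 5→6: 6^(6 + 1) + 6^6 + 2 = 326594; 326594−1 = 326593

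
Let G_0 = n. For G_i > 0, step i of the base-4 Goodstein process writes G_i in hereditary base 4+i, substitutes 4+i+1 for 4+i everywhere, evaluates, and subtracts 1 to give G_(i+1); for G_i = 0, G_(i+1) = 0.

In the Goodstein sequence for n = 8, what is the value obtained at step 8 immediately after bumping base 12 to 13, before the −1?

i=0: 8 = 2·4 (b=4); 4→5: 2·5 = 10; 10−1 = 9
i=1: 9 = 5 + 4 (b=5); 5→6: 6 + 4 = 10; 10−1 = 9
i=2: 9 = 6 + 3 (b=6); 6→7: 7 + 3 = 10; 10−1 = 9
i=3: 9 = 7 + 2 (b=7); 7→8: 8 + 2 = 10; 10−1 = 9
i=4: 9 = 8 + 1 (b=8); 8→9: 9 + 1 = 10; 10−1 = 9
i=5: 9 = 9 (b=9); 9→10: 10 = 10; 10−1 = 9
i=6: 9 = 9 (b=10); 10→11: 9 = 9; 9−1 = 8
i=7: 8 = 8 (b=11); 11→12: 8 = 8; 8−1 = 7

7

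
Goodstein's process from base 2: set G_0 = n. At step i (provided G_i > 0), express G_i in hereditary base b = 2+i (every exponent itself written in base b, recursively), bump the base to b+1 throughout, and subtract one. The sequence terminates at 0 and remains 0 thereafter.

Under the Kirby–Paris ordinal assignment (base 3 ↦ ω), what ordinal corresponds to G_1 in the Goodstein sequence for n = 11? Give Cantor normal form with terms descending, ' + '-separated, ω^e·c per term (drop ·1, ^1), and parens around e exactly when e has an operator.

11 —HB2→ 2^(2 + 1) + 2 + 1 —bump→ 3^(3 + 1) + 3 + 1 = 85 —(−1)→ 84
84 —HB3→ 3^(3 + 1) + 3 —bump→ 4^(4 + 1) + 4 = 1028 —(−1)→ 1027

ω^(ω + 1) + ω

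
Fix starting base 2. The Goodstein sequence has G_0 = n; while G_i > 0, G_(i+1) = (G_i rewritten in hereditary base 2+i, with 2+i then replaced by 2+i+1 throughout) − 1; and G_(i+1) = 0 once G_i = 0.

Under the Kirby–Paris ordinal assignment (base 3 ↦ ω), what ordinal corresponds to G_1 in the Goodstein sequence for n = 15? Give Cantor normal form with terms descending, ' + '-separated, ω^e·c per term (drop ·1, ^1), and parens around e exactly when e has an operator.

i=0: 15 = 2^(2 + 1) + 2^2 + 2 + 1 (b=2); 2→3: 3^(3 + 1) + 3^3 + 3 + 1 = 112; 112−1 = 111
i=1: 111 = 3^(3 + 1) + 3^3 + 3 (b=3); 3→4: 4^(4 + 1) + 4^4 + 4 = 1284; 1284−1 = 1283

ω^(ω + 1) + ω^ω + ω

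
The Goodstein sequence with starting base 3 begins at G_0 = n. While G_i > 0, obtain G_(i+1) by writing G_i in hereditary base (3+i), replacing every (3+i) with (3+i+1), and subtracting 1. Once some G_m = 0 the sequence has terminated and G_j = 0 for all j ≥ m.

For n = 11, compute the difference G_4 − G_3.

4

(0) 11|_3 = 3^2 + 2 ↦ 4^2 + 2|_4 = 18 ⇒ 17
(1) 17|_4 = 4^2 + 1 ↦ 5^2 + 1|_5 = 26 ⇒ 25
(2) 25|_5 = 5^2 ↦ 6^2|_6 = 36 ⇒ 35
(3) 35|_6 = 5·6 + 5 ↦ 5·7 + 5|_7 = 40 ⇒ 39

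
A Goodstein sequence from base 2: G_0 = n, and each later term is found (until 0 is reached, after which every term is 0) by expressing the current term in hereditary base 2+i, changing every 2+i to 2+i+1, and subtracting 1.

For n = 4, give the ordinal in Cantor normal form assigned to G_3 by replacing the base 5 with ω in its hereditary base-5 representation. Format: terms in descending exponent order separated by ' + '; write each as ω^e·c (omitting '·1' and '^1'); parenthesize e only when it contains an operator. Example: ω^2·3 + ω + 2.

i=0: 4 = 2^2 (b=2); 2→3: 3^3 = 27; 27−1 = 26
i=1: 26 = 2·3^2 + 2·3 + 2 (b=3); 3→4: 2·4^2 + 2·4 + 2 = 42; 42−1 = 41
i=2: 41 = 2·4^2 + 2·4 + 1 (b=4); 4→5: 2·5^2 + 2·5 + 1 = 61; 61−1 = 60

ω^2·2 + ω·2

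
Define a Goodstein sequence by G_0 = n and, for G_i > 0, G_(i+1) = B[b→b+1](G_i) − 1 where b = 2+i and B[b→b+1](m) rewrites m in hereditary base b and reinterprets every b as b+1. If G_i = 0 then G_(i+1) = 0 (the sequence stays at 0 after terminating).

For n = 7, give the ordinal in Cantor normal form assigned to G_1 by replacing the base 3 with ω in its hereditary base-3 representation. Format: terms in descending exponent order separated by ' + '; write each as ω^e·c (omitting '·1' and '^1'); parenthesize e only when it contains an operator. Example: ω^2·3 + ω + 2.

ω^ω + ω

7 —HB2→ 2^2 + 2 + 1 —bump→ 3^3 + 3 + 1 = 31 —(−1)→ 30
30 —HB3→ 3^3 + 3 —bump→ 4^4 + 4 = 260 —(−1)→ 259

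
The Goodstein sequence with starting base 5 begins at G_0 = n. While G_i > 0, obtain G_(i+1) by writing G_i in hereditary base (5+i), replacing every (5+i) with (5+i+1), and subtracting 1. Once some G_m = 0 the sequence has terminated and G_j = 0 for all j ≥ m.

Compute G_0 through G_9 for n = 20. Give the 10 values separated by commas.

G_0 = 20. HB_5(20) = 4·5. Bump = 24. G_1 = 23.
G_1 = 23. HB_6(23) = 3·6 + 5. Bump = 26. G_2 = 25.
G_2 = 25. HB_7(25) = 3·7 + 4. Bump = 28. G_3 = 27.
G_3 = 27. HB_8(27) = 3·8 + 3. Bump = 30. G_4 = 29.
G_4 = 29. HB_9(29) = 3·9 + 2. Bump = 32. G_5 = 31.
G_5 = 31. HB_10(31) = 3·10 + 1. Bump = 34. G_6 = 33.
G_6 = 33. HB_11(33) = 3·11. Bump = 36. G_7 = 35.
G_7 = 35. HB_12(35) = 2·12 + 11. Bump = 37. G_8 = 36.
G_8 = 36. HB_13(36) = 2·13 + 10. Bump = 38. G_9 = 37.

20, 23, 25, 27, 29, 31, 33, 35, 36, 37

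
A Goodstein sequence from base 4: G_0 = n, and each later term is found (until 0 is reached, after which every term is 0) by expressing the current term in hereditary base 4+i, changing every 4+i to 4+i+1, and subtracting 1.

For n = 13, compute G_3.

18

base 4: 13 = 3·4 + 1; at 5: 3·5 + 1 = 16; next = 15
base 5: 15 = 3·5; at 6: 3·6 = 18; next = 17
base 6: 17 = 2·6 + 5; at 7: 2·7 + 5 = 19; next = 18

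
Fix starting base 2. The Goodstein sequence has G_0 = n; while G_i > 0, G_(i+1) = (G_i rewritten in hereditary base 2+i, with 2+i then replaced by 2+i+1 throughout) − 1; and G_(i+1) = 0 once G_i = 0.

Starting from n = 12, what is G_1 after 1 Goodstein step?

i=0: 12 = 2^(2 + 1) + 2^2 (b=2); 2→3: 3^(3 + 1) + 3^3 = 108; 108−1 = 107
i=1: 107 = 3^(3 + 1) + 2·3^2 + 2·3 + 2 (b=3); 3→4: 4^(4 + 1) + 2·4^2 + 2·4 + 2 = 1066; 1066−1 = 1065

107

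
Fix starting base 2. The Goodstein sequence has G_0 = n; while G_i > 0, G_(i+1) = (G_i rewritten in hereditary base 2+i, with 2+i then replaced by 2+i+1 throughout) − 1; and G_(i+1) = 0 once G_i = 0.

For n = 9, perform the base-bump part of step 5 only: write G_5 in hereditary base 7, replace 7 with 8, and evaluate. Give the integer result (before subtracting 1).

50333400

9 —HB2→ 2^(2 + 1) + 1 —bump→ 3^(3 + 1) + 1 = 82 —(−1)→ 81
81 —HB3→ 3^(3 + 1) —bump→ 4^(4 + 1) = 1024 —(−1)→ 1023
1023 —HB4→ 3·4^4 + 3·4^3 + 3·4^2 + 3·4 + 3 —bump→ 3·5^5 + 3·5^3 + 3·5^2 + 3·5 + 3 = 9843 —(−1)→ 9842
9842 —HB5→ 3·5^5 + 3·5^3 + 3·5^2 + 3·5 + 2 —bump→ 3·6^6 + 3·6^3 + 3·6^2 + 3·6 + 2 = 140744 —(−1)→ 140743
140743 —HB6→ 3·6^6 + 3·6^3 + 3·6^2 + 3·6 + 1 —bump→ 3·7^7 + 3·7^3 + 3·7^2 + 3·7 + 1 = 2471827 —(−1)→ 2471826
2471826 —HB7→ 3·7^7 + 3·7^3 + 3·7^2 + 3·7 —bump→ 3·8^8 + 3·8^3 + 3·8^2 + 3·8 = 50333400 —(−1)→ 50333399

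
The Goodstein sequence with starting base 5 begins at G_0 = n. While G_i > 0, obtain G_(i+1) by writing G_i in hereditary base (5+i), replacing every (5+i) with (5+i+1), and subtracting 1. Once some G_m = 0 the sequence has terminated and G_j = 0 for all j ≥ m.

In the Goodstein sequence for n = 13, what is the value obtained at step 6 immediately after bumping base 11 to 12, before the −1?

(0) 13|_5 = 2·5 + 3 ↦ 2·6 + 3|_6 = 15 ⇒ 14
(1) 14|_6 = 2·6 + 2 ↦ 2·7 + 2|_7 = 16 ⇒ 15
(2) 15|_7 = 2·7 + 1 ↦ 2·8 + 1|_8 = 17 ⇒ 16
(3) 16|_8 = 2·8 ↦ 2·9|_9 = 18 ⇒ 17
(4) 17|_9 = 9 + 8 ↦ 10 + 8|_10 = 18 ⇒ 17
(5) 17|_10 = 10 + 7 ↦ 11 + 7|_11 = 18 ⇒ 17
(6) 17|_11 = 11 + 6 ↦ 12 + 6|_12 = 18 ⇒ 17

18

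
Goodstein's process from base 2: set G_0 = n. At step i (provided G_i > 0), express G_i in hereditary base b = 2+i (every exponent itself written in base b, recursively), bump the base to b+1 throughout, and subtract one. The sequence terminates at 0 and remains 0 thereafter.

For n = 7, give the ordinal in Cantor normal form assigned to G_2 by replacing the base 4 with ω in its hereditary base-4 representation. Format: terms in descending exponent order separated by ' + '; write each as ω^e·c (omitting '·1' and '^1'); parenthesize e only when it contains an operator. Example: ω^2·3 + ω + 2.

(0) 7|_2 = 2^2 + 2 + 1 ↦ 3^3 + 3 + 1|_3 = 31 ⇒ 30
(1) 30|_3 = 3^3 + 3 ↦ 4^4 + 4|_4 = 260 ⇒ 259
(2) 259|_4 = 4^4 + 3 ↦ 5^5 + 3|_5 = 3128 ⇒ 3127

ω^ω + 3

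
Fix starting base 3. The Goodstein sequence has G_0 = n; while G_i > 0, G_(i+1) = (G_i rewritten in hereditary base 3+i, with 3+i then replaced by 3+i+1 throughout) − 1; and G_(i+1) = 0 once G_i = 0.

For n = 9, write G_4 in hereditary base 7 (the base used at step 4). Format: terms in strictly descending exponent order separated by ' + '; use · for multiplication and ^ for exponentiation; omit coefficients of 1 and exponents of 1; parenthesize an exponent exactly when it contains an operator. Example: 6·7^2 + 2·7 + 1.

(0) 9|_3 = 3^2 ↦ 4^2|_4 = 16 ⇒ 15
(1) 15|_4 = 3·4 + 3 ↦ 3·5 + 3|_5 = 18 ⇒ 17
(2) 17|_5 = 3·5 + 2 ↦ 3·6 + 2|_6 = 20 ⇒ 19
(3) 19|_6 = 3·6 + 1 ↦ 3·7 + 1|_7 = 22 ⇒ 21

3·7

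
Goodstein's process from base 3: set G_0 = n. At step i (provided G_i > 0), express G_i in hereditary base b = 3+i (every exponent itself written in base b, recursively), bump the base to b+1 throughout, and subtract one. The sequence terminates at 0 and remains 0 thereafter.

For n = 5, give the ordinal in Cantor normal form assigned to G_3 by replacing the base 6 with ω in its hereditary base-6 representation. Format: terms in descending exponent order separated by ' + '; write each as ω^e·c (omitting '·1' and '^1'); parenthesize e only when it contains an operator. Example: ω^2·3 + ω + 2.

i=0: 5 = 3 + 2 (b=3); 3→4: 4 + 2 = 6; 6−1 = 5
i=1: 5 = 4 + 1 (b=4); 4→5: 5 + 1 = 6; 6−1 = 5
i=2: 5 = 5 (b=5); 5→6: 6 = 6; 6−1 = 5
i=3: 5 = 5 (b=6); 6→7: 5 = 5; 5−1 = 4

5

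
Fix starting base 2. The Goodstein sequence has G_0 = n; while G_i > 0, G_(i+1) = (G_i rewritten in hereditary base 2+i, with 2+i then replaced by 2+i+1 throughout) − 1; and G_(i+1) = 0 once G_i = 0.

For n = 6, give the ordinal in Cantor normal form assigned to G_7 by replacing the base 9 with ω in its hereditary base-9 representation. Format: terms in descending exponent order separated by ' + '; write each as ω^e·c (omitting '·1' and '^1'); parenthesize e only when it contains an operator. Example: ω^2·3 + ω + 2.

ω^5·5 + ω^4·5 + ω^3·5 + ω^2·5 + ω·5 + 2

(0) 6|_2 = 2^2 + 2 ↦ 3^3 + 3|_3 = 30 ⇒ 29
(1) 29|_3 = 3^3 + 2 ↦ 4^4 + 2|_4 = 258 ⇒ 257
(2) 257|_4 = 4^4 + 1 ↦ 5^5 + 1|_5 = 3126 ⇒ 3125
(3) 3125|_5 = 5^5 ↦ 6^6|_6 = 46656 ⇒ 46655
(4) 46655|_6 = 5·6^5 + 5·6^4 + 5·6^3 + 5·6^2 + 5·6 + 5 ↦ 5·7^5 + 5·7^4 + 5·7^3 + 5·7^2 + 5·7 + 5|_7 = 98040 ⇒ 98039
(5) 98039|_7 = 5·7^5 + 5·7^4 + 5·7^3 + 5·7^2 + 5·7 + 4 ↦ 5·8^5 + 5·8^4 + 5·8^3 + 5·8^2 + 5·8 + 4|_8 = 187244 ⇒ 187243
(6) 187243|_8 = 5·8^5 + 5·8^4 + 5·8^3 + 5·8^2 + 5·8 + 3 ↦ 5·9^5 + 5·9^4 + 5·9^3 + 5·9^2 + 5·9 + 3|_9 = 332148 ⇒ 332147
(7) 332147|_9 = 5·9^5 + 5·9^4 + 5·9^3 + 5·9^2 + 5·9 + 2 ↦ 5·10^5 + 5·10^4 + 5·10^3 + 5·10^2 + 5·10 + 2|_10 = 555552 ⇒ 555551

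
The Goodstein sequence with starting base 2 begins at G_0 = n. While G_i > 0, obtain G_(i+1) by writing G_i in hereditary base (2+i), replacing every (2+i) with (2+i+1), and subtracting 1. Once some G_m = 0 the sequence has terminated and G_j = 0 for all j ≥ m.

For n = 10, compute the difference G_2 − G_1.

942

i=0: 10 = 2^(2 + 1) + 2 (b=2); 2→3: 3^(3 + 1) + 3 = 84; 84−1 = 83
i=1: 83 = 3^(3 + 1) + 2 (b=3); 3→4: 4^(4 + 1) + 2 = 1026; 1026−1 = 1025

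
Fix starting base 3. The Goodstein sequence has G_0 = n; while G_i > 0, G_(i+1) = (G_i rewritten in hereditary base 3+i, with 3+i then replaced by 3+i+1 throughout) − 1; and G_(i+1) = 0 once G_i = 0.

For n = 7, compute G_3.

(0) 7|_3 = 2·3 + 1 ↦ 2·4 + 1|_4 = 9 ⇒ 8
(1) 8|_4 = 2·4 ↦ 2·5|_5 = 10 ⇒ 9
(2) 9|_5 = 5 + 4 ↦ 6 + 4|_6 = 10 ⇒ 9
(3) 9|_6 = 6 + 3 ↦ 7 + 3|_7 = 10 ⇒ 9

9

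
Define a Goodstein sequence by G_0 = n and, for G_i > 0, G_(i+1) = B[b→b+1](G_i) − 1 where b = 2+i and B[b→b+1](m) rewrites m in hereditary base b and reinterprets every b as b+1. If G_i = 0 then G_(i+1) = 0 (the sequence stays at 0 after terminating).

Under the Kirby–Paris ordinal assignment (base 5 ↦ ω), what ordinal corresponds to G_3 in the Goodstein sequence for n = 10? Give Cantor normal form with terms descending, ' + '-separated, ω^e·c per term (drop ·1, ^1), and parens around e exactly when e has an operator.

ω^(ω + 1)

(0) 10|_2 = 2^(2 + 1) + 2 ↦ 3^(3 + 1) + 3|_3 = 84 ⇒ 83
(1) 83|_3 = 3^(3 + 1) + 2 ↦ 4^(4 + 1) + 2|_4 = 1026 ⇒ 1025
(2) 1025|_4 = 4^(4 + 1) + 1 ↦ 5^(5 + 1) + 1|_5 = 15626 ⇒ 15625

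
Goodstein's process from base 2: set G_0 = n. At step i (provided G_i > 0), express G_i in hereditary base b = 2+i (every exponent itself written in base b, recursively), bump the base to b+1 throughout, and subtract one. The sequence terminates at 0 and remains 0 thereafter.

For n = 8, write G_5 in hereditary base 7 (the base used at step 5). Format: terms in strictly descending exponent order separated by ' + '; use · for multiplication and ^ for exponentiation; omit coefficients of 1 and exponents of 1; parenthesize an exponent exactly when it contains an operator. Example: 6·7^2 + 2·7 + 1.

(0) 8|_2 = 2^(2 + 1) ↦ 3^(3 + 1)|_3 = 81 ⇒ 80
(1) 80|_3 = 2·3^3 + 2·3^2 + 2·3 + 2 ↦ 2·4^4 + 2·4^2 + 2·4 + 2|_4 = 554 ⇒ 553
(2) 553|_4 = 2·4^4 + 2·4^2 + 2·4 + 1 ↦ 2·5^5 + 2·5^2 + 2·5 + 1|_5 = 6311 ⇒ 6310
(3) 6310|_5 = 2·5^5 + 2·5^2 + 2·5 ↦ 2·6^6 + 2·6^2 + 2·6|_6 = 93396 ⇒ 93395
(4) 93395|_6 = 2·6^6 + 2·6^2 + 6 + 5 ↦ 2·7^7 + 2·7^2 + 7 + 5|_7 = 1647196 ⇒ 1647195
(5) 1647195|_7 = 2·7^7 + 2·7^2 + 7 + 4 ↦ 2·8^8 + 2·8^2 + 8 + 4|_8 = 33554572 ⇒ 33554571

2·7^7 + 2·7^2 + 7 + 4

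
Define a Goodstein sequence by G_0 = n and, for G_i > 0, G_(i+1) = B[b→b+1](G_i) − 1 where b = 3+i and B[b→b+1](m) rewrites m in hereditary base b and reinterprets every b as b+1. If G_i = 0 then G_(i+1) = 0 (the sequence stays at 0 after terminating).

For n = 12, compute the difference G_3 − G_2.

G_0=12  [base 3] 3^2 + 3  →[3↦4]→  4^2 + 4 = 20  −1 ⇒ G_1=19
G_1=19  [base 4] 4^2 + 3  →[4↦5]→  5^2 + 3 = 28  −1 ⇒ G_2=27
G_2=27  [base 5] 5^2 + 2  →[5↦6]→  6^2 + 2 = 38  −1 ⇒ G_3=37

10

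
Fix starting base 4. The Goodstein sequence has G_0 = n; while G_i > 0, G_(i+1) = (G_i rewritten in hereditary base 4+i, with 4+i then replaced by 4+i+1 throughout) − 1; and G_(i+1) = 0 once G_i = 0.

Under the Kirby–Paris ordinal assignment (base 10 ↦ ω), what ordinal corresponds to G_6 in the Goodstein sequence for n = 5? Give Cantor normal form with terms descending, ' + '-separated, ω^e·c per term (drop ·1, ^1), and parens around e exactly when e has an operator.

i=0: 5 = 4 + 1 (b=4); 4→5: 5 + 1 = 6; 6−1 = 5
i=1: 5 = 5 (b=5); 5→6: 6 = 6; 6−1 = 5
i=2: 5 = 5 (b=6); 6→7: 5 = 5; 5−1 = 4
i=3: 4 = 4 (b=7); 7→8: 4 = 4; 4−1 = 3
i=4: 3 = 3 (b=8); 8→9: 3 = 3; 3−1 = 2
i=5: 2 = 2 (b=9); 9→10: 2 = 2; 2−1 = 1

1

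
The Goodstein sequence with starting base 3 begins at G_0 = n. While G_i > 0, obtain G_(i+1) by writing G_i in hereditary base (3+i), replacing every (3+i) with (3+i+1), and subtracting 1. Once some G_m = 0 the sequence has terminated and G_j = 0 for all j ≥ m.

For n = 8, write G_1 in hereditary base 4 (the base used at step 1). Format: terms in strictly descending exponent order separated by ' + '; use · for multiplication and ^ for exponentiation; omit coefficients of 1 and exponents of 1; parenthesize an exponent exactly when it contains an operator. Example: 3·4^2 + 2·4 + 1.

2·4 + 1

[0] 8 ≡ 2·3 + 2 (base 3). Lift 4: 10. −1: 9.
[1] 9 ≡ 2·4 + 1 (base 4). Lift 5: 11. −1: 10.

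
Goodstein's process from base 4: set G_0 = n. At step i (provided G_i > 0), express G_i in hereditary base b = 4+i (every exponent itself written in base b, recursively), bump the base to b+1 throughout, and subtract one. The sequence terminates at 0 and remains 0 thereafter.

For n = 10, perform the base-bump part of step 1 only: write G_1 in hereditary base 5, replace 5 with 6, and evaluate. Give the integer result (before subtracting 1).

13

(0) 10|_4 = 2·4 + 2 ↦ 2·5 + 2|_5 = 12 ⇒ 11
(1) 11|_5 = 2·5 + 1 ↦ 2·6 + 1|_6 = 13 ⇒ 12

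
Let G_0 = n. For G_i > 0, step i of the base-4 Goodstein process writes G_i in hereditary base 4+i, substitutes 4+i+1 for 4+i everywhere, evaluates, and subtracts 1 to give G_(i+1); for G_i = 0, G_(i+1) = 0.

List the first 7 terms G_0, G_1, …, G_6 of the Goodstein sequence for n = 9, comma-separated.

base 4: 9 = 2·4 + 1; at 5: 2·5 + 1 = 11; next = 10
base 5: 10 = 2·5; at 6: 2·6 = 12; next = 11
base 6: 11 = 6 + 5; at 7: 7 + 5 = 12; next = 11
base 7: 11 = 7 + 4; at 8: 8 + 4 = 12; next = 11
base 8: 11 = 8 + 3; at 9: 9 + 3 = 12; next = 11
base 9: 11 = 9 + 2; at 10: 10 + 2 = 12; next = 11

9, 10, 11, 11, 11, 11, 11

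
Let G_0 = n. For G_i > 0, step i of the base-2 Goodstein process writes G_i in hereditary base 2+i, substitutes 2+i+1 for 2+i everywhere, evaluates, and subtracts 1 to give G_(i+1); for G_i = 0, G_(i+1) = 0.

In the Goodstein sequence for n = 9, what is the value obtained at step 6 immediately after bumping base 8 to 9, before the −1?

G_0 = 9. HB_2(9) = 2^(2 + 1) + 1. Bump = 82. G_1 = 81.
G_1 = 81. HB_3(81) = 3^(3 + 1). Bump = 1024. G_2 = 1023.
G_2 = 1023. HB_4(1023) = 3·4^4 + 3·4^3 + 3·4^2 + 3·4 + 3. Bump = 9843. G_3 = 9842.
G_3 = 9842. HB_5(9842) = 3·5^5 + 3·5^3 + 3·5^2 + 3·5 + 2. Bump = 140744. G_4 = 140743.
G_4 = 140743. HB_6(140743) = 3·6^6 + 3·6^3 + 3·6^2 + 3·6 + 1. Bump = 2471827. G_5 = 2471826.
G_5 = 2471826. HB_7(2471826) = 3·7^7 + 3·7^3 + 3·7^2 + 3·7. Bump = 50333400. G_6 = 50333399.
G_6 = 50333399. HB_8(50333399) = 3·8^8 + 3·8^3 + 3·8^2 + 2·8 + 7. Bump = 1162263922. G_7 = 1162263921.

1162263922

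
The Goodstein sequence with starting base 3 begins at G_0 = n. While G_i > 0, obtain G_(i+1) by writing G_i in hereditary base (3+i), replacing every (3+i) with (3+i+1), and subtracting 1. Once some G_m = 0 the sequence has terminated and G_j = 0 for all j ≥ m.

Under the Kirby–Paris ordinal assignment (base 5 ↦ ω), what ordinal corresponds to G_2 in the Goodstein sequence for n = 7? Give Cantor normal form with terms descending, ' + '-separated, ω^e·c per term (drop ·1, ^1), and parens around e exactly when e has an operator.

G_0 = 7. HB_3(7) = 2·3 + 1. Bump = 9. G_1 = 8.
G_1 = 8. HB_4(8) = 2·4. Bump = 10. G_2 = 9.
G_2 = 9. HB_5(9) = 5 + 4. Bump = 10. G_3 = 9.

ω + 4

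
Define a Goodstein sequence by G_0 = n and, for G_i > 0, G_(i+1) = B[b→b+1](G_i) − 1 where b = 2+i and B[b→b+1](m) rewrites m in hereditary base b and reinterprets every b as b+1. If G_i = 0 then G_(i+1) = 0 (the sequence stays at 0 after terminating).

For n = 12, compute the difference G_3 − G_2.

12 —HB2→ 2^(2 + 1) + 2^2 —bump→ 3^(3 + 1) + 3^3 = 108 —(−1)→ 107
107 —HB3→ 3^(3 + 1) + 2·3^2 + 2·3 + 2 —bump→ 4^(4 + 1) + 2·4^2 + 2·4 + 2 = 1066 —(−1)→ 1065
1065 —HB4→ 4^(4 + 1) + 2·4^2 + 2·4 + 1 —bump→ 5^(5 + 1) + 2·5^2 + 2·5 + 1 = 15686 —(−1)→ 15685

14620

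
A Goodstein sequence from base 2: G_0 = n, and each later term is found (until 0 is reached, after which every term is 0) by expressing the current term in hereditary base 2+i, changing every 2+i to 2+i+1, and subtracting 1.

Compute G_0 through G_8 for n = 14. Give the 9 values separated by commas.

14, 110, 1281, 18750, 326591, 5862840, 134404971, 3487116548, 100000555551

G_0 = 14. HB_2(14) = 2^(2 + 1) + 2^2 + 2. Bump = 111. G_1 = 110.
G_1 = 110. HB_3(110) = 3^(3 + 1) + 3^3 + 2. Bump = 1282. G_2 = 1281.
G_2 = 1281. HB_4(1281) = 4^(4 + 1) + 4^4 + 1. Bump = 18751. G_3 = 18750.
G_3 = 18750. HB_5(18750) = 5^(5 + 1) + 5^5. Bump = 326592. G_4 = 326591.
G_4 = 326591. HB_6(326591) = 6^(6 + 1) + 5·6^5 + 5·6^4 + 5·6^3 + 5·6^2 + 5·6 + 5. Bump = 5862841. G_5 = 5862840.
G_5 = 5862840. HB_7(5862840) = 7^(7 + 1) + 5·7^5 + 5·7^4 + 5·7^3 + 5·7^2 + 5·7 + 4. Bump = 134404972. G_6 = 134404971.
G_6 = 134404971. HB_8(134404971) = 8^(8 + 1) + 5·8^5 + 5·8^4 + 5·8^3 + 5·8^2 + 5·8 + 3. Bump = 3487116549. G_7 = 3487116548.
G_7 = 3487116548. HB_9(3487116548) = 9^(9 + 1) + 5·9^5 + 5·9^4 + 5·9^3 + 5·9^2 + 5·9 + 2. Bump = 100000555552. G_8 = 100000555551.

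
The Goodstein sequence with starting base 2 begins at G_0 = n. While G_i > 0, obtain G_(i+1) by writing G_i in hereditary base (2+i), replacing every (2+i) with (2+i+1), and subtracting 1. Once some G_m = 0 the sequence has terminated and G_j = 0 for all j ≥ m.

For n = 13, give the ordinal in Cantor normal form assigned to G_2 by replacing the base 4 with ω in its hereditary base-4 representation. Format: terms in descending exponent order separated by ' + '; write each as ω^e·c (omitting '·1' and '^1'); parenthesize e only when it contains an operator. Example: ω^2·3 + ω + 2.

i=0: 13 = 2^(2 + 1) + 2^2 + 1 (b=2); 2→3: 3^(3 + 1) + 3^3 + 1 = 109; 109−1 = 108
i=1: 108 = 3^(3 + 1) + 3^3 (b=3); 3→4: 4^(4 + 1) + 4^4 = 1280; 1280−1 = 1279

ω^(ω + 1) + ω^3·3 + ω^2·3 + ω·3 + 3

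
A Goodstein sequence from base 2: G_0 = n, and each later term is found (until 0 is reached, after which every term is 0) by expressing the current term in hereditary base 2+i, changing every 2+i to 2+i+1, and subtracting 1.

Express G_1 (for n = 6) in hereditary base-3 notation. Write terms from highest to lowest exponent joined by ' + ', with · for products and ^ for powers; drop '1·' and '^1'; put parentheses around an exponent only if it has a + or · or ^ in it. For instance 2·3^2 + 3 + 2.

G_0 = 6. HB_2(6) = 2^2 + 2. Bump = 30. G_1 = 29.
G_1 = 29. HB_3(29) = 3^3 + 2. Bump = 258. G_2 = 257.

3^3 + 2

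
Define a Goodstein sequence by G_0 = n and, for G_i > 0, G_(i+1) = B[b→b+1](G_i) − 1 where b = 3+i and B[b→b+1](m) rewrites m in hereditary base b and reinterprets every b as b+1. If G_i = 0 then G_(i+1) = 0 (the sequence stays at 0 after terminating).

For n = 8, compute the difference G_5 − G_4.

0

base 3: 8 = 2·3 + 2; at 4: 2·4 + 2 = 10; next = 9
base 4: 9 = 2·4 + 1; at 5: 2·5 + 1 = 11; next = 10
base 5: 10 = 2·5; at 6: 2·6 = 12; next = 11
base 6: 11 = 6 + 5; at 7: 7 + 5 = 12; next = 11
base 7: 11 = 7 + 4; at 8: 8 + 4 = 12; next = 11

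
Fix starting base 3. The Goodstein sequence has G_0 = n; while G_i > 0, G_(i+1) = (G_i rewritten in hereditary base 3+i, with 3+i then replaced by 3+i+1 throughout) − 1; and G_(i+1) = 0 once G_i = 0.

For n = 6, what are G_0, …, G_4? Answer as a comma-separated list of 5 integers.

[0] 6 ≡ 2·3 (base 3). Lift 4: 8. −1: 7.
[1] 7 ≡ 4 + 3 (base 4). Lift 5: 8. −1: 7.
[2] 7 ≡ 5 + 2 (base 5). Lift 6: 8. −1: 7.
[3] 7 ≡ 6 + 1 (base 6). Lift 7: 8. −1: 7.

6, 7, 7, 7, 7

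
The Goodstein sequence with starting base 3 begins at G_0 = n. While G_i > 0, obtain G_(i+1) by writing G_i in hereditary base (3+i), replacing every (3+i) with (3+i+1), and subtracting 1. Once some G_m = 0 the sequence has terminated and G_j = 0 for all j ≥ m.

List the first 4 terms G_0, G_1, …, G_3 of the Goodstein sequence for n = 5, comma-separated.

G_0=5  [base 3] 3 + 2  →[3↦4]→  4 + 2 = 6  −1 ⇒ G_1=5
G_1=5  [base 4] 4 + 1  →[4↦5]→  5 + 1 = 6  −1 ⇒ G_2=5
G_2=5  [base 5] 5  →[5↦6]→  6 = 6  −1 ⇒ G_3=5

5, 5, 5, 5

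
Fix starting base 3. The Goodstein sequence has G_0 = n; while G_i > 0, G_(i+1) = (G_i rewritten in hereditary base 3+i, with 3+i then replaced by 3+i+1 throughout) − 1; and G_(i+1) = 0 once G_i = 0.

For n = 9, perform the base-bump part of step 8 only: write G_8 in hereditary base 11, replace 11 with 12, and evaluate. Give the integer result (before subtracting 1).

28

(0) 9|_3 = 3^2 ↦ 4^2|_4 = 16 ⇒ 15
(1) 15|_4 = 3·4 + 3 ↦ 3·5 + 3|_5 = 18 ⇒ 17
(2) 17|_5 = 3·5 + 2 ↦ 3·6 + 2|_6 = 20 ⇒ 19
(3) 19|_6 = 3·6 + 1 ↦ 3·7 + 1|_7 = 22 ⇒ 21
(4) 21|_7 = 3·7 ↦ 3·8|_8 = 24 ⇒ 23
(5) 23|_8 = 2·8 + 7 ↦ 2·9 + 7|_9 = 25 ⇒ 24
(6) 24|_9 = 2·9 + 6 ↦ 2·10 + 6|_10 = 26 ⇒ 25
(7) 25|_10 = 2·10 + 5 ↦ 2·11 + 5|_11 = 27 ⇒ 26
(8) 26|_11 = 2·11 + 4 ↦ 2·12 + 4|_12 = 28 ⇒ 27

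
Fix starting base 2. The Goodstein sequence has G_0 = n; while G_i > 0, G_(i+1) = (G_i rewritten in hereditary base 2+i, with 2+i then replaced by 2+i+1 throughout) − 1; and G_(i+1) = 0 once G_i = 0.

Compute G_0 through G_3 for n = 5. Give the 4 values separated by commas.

G_0 = 5. HB_2(5) = 2^2 + 1. Bump = 28. G_1 = 27.
G_1 = 27. HB_3(27) = 3^3. Bump = 256. G_2 = 255.
G_2 = 255. HB_4(255) = 3·4^3 + 3·4^2 + 3·4 + 3. Bump = 468. G_3 = 467.

5, 27, 255, 467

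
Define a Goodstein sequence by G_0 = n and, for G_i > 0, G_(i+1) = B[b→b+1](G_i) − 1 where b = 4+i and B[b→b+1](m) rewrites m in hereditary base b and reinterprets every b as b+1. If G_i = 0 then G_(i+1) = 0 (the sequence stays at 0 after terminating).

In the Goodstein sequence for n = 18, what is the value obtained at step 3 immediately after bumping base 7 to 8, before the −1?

54

[0] 18 ≡ 4^2 + 2 (base 4). Lift 5: 27. −1: 26.
[1] 26 ≡ 5^2 + 1 (base 5). Lift 6: 37. −1: 36.
[2] 36 ≡ 6^2 (base 6). Lift 7: 49. −1: 48.
[3] 48 ≡ 6·7 + 6 (base 7). Lift 8: 54. −1: 53.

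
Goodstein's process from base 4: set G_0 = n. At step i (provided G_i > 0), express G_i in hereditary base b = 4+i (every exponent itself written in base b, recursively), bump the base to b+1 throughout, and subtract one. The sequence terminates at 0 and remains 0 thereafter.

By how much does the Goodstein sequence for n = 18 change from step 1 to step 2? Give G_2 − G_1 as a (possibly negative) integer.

10

i=0: 18 = 4^2 + 2 (b=4); 4→5: 5^2 + 2 = 27; 27−1 = 26
i=1: 26 = 5^2 + 1 (b=5); 5→6: 6^2 + 1 = 37; 37−1 = 36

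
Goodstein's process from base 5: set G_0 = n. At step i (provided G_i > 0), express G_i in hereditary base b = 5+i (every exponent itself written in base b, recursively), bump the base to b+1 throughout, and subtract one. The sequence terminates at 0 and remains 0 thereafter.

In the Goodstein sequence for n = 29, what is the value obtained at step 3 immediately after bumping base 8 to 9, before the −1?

[0] 29 ≡ 5^2 + 4 (base 5). Lift 6: 40. −1: 39.
[1] 39 ≡ 6^2 + 3 (base 6). Lift 7: 52. −1: 51.
[2] 51 ≡ 7^2 + 2 (base 7). Lift 8: 66. −1: 65.
[3] 65 ≡ 8^2 + 1 (base 8). Lift 9: 82. −1: 81.

82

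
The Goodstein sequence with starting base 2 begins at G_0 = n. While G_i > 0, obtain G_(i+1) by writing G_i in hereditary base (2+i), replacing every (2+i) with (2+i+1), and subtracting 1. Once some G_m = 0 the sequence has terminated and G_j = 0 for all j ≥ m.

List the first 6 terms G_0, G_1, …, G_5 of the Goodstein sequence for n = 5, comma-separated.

5, 27, 255, 467, 775, 1197

[0] 5 ≡ 2^2 + 1 (base 2). Lift 3: 28. −1: 27.
[1] 27 ≡ 3^3 (base 3). Lift 4: 256. −1: 255.
[2] 255 ≡ 3·4^3 + 3·4^2 + 3·4 + 3 (base 4). Lift 5: 468. −1: 467.
[3] 467 ≡ 3·5^3 + 3·5^2 + 3·5 + 2 (base 5). Lift 6: 776. −1: 775.
[4] 775 ≡ 3·6^3 + 3·6^2 + 3·6 + 1 (base 6). Lift 7: 1198. −1: 1197.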